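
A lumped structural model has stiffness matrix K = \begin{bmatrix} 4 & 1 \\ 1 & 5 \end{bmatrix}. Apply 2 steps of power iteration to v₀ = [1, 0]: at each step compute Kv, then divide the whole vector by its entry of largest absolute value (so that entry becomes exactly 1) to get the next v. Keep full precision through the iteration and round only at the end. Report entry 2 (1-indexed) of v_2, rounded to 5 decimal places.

Kv0 = (4.000000, 1.000000); divide by 4.000000 → v1 = (1.000000, 0.250000)
Kv1 = (4.250000, 2.250000); divide by 4.250000 → v2 = (1.000000, 0.529412)
Requested entry of v2: 9/17 = 0.52941

0.52941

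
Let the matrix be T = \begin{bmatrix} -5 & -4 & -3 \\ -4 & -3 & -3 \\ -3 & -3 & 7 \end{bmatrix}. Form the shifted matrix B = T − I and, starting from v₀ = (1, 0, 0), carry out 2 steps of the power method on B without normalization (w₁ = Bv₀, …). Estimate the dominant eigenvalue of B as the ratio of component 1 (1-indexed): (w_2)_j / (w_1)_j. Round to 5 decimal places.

B = T − I has rows (-6, -4, -3); (-4, -4, -3); (-3, -3, 6)
w1 = Bv₀ = (-6, -4, -3)
w2 = Bw1 = (61, 49, 12)
Ratio: 61/-6 = -10.16667

-10.16667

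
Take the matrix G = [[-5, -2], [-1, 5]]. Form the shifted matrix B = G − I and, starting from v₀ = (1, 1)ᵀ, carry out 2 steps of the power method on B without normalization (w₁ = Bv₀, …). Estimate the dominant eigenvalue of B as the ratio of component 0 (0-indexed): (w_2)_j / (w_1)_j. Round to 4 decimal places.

B = G − I has rows (-6, -2); (-1, 4)
w1 = Bv₀ = (-8, 3)
w2 = Bw1 = (42, 20)
Ratio: 42/-8 = -5.2500

μ ≈ -5.2500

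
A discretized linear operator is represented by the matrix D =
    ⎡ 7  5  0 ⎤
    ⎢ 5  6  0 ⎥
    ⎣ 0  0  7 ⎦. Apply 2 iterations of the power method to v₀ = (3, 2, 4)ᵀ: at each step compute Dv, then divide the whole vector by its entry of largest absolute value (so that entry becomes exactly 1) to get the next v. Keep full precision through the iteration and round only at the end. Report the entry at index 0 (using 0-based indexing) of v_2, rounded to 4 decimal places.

1.0000

Dv0 = (31.00000, 27.00000, 28.00000); divide by 31.00000 → v1 = (1.00000, 0.87097, 0.90323)
Dv1 = (11.35484, 10.22581, 6.32258); divide by 11.35484 → v2 = (1.00000, 0.90057, 0.55682)
Requested entry of v2: 352/352 = 1.0000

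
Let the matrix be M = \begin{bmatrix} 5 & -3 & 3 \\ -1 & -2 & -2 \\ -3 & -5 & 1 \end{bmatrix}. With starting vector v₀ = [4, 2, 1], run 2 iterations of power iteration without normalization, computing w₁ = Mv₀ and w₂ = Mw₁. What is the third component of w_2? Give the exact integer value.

-22

w1 = Mv₀ = (5·4 + (-3)·2 + 3·1; (-1)·4 + (-2)·2 + (-2)·1; (-3)·4 + (-5)·2 + 1·1) = (17, -10, -21)
w2 = Mw1 = (5·17 + (-3)·(-10) + 3·(-21); (-1)·17 + (-2)·(-10) + (-2)·(-21); (-3)·17 + (-5)·(-10) + 1·(-21)) = (52, 45, -22)
The requested component of w2 is -22.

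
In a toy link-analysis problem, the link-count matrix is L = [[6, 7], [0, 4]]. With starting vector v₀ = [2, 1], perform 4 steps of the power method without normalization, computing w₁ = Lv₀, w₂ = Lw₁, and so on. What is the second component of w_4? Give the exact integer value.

w1 = Lv₀ = (19, 4)
w2 = Lw1 = (142, 16)
w3 = Lw2 = (964, 64)
w4 = Lw3 = (6232, 256)
The requested component of w4 is 256.

256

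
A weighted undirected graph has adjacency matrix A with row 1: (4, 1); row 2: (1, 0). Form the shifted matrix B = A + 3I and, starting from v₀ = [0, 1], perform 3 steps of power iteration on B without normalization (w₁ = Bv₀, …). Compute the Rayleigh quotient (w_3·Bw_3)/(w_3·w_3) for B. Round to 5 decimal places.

7.00000

B = A + 3I has rows (7, 1); (1, 3)
w1 = Bv₀ = (7·0 + 1·1; 1·0 + 3·1) = (1, 3)
w2 = Bw1 = (7·1 + 1·3; 1·1 + 3·3) = (10, 10)
w3 = Bw2 = (80, 40)
Bw3 = (600, 200)
w3·Bw3 = 56000; w3·w3 = 8000; μ ≈ 56000/8000 = 7.00000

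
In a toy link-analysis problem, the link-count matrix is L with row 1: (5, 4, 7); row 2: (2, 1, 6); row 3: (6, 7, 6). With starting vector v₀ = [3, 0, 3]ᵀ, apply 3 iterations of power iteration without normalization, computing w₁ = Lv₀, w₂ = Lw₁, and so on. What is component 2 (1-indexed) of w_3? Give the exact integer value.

4968

w1 = Lv₀ = (36, 24, 36)
w2 = Lw1 = (528, 312, 600)
w3 = Lw2 = (8088, 4968, 8952)
The requested component of w3 is 4968.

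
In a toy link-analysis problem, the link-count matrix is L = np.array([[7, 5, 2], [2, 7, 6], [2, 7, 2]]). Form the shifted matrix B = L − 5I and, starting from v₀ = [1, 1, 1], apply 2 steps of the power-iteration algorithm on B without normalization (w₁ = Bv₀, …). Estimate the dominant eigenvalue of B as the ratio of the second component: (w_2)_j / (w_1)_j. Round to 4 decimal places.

B = L − 5I has rows (2, 5, 2); (2, 2, 6); (2, 7, -3)
w1 = Bv₀ = (9, 10, 6)
w2 = Bw1 = (80, 74, 70)
Ratio: 74/10 = 7.4000

7.4000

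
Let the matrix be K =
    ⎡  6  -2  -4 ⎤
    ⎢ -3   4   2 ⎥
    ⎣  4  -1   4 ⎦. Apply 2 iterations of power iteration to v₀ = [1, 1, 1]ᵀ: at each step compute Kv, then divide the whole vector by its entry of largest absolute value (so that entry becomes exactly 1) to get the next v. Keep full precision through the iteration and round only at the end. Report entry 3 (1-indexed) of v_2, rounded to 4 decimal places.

Kv0 = (0.00000, 3.00000, 7.00000); divide by 7.00000 → v1 = (0.00000, 0.42857, 1.00000)
Kv1 = (-4.85714, 3.71429, 3.57143); divide by -4.85714 → v2 = (1.00000, -0.76471, -0.73529)
Requested entry of v2: 25/-34 = -0.7353

-0.7353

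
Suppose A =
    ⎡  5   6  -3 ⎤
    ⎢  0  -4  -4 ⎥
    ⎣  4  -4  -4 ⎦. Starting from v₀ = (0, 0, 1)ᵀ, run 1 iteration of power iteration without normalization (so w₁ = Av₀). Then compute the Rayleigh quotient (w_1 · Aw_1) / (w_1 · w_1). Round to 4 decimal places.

w1 = Av₀ = (5·0 + 6·0 + (-3)·1; 0·0 + (-4)·0 + (-4)·1; 4·0 + (-4)·0 + (-4)·1) = (-3, -4, -4)
Aw1 = (-27, 32, 20)
w1·Aw1 = (-3)·(-27) + (-4)·32 + (-4)·20 = -127; w1·w1 = (-3)·(-3) + (-4)·(-4) + (-4)·(-4) = 41
λ ≈ -127/41 = -3.0976

-3.0976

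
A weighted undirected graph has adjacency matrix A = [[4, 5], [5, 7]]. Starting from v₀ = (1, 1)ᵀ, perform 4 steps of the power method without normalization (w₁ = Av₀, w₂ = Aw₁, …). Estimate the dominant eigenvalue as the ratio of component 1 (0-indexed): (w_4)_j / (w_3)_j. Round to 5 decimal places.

10.72017

w1 = Av₀ = (4·1 + 5·1; 5·1 + 7·1) = (9, 12)
w2 = Aw1 = (4·9 + 5·12; 5·9 + 7·12) = (96, 129)
w3 = Aw2 = (1029, 1383)
w4 = Aw3 = (11031, 14826)
Ratio at component: 14826 / 1383 = 10.72017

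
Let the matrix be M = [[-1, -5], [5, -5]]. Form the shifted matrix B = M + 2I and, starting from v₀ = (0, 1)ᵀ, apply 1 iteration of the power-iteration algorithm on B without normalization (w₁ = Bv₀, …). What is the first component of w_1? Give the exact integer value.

B = M + 2I has rows (1, -5); (5, -3)
w1 = Bv₀ = (-5, -3)
Requested component of w1: -5

-5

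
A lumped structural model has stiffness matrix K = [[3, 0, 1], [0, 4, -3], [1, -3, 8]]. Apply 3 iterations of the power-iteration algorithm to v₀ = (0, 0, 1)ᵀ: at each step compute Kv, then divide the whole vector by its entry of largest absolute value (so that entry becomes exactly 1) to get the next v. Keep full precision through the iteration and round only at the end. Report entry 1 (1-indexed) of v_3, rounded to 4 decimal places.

0.1505

Kv0 = (1.00000, -3.00000, 8.00000); divide by 8.00000 → v1 = (0.12500, -0.37500, 1.00000)
Kv1 = (1.37500, -4.50000, 9.25000); divide by 9.25000 → v2 = (0.14865, -0.48649, 1.00000)
Kv2 = (1.44595, -4.94595, 9.60811); divide by 9.60811 → v3 = (0.15049, -0.51477, 1.00000)
Requested entry of v3: 107/711 = 0.1505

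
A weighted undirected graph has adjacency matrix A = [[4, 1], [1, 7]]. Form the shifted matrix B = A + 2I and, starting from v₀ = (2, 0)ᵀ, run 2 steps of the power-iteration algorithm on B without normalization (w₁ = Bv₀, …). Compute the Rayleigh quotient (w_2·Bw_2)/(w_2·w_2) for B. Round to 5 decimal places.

B = A + 2I has rows (6, 1); (1, 9)
w1 = Bv₀ = (6·2 + 1·0; 1·2 + 9·0) = (12, 2)
w2 = Bw1 = (6·12 + 1·2; 1·12 + 9·2) = (74, 30)
Bw2 = (474, 344)
w2·Bw2 = 45396; w2·w2 = 6376; μ ≈ 45396/6376 = 7.11982

μ ≈ 7.11982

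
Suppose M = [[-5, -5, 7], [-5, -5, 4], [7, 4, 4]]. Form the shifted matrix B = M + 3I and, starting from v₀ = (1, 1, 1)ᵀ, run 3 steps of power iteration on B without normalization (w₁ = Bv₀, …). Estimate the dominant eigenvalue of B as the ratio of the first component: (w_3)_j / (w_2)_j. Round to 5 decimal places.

μ ≈ 0.89362

B = M + 3I has rows (-2, -5, 7); (-5, -2, 4); (7, 4, 7)
w1 = Bv₀ = (0, -3, 18)
w2 = Bw1 = (141, 78, 114)
w3 = Bw2 = (126, -405, 2097)
Ratio: 126/141 = 0.89362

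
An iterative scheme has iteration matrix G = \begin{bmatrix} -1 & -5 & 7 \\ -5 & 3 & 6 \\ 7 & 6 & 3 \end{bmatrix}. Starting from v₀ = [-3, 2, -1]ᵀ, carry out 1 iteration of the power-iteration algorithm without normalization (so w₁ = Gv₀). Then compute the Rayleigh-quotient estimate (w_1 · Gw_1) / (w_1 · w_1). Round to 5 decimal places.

λ ≈ 5.66903

w1 = Gv₀ = ((-1)·(-3) + (-5)·2 + 7·(-1); (-5)·(-3) + 3·2 + 6·(-1); 7·(-3) + 6·2 + 3·(-1)) = (-14, 15, -12)
Gw1 = (-145, 43, -44)
w1·Gw1 = (-14)·(-145) + 15·43 + (-12)·(-44) = 3203; w1·w1 = (-14)·(-14) + 15·15 + (-12)·(-12) = 565
λ ≈ 3203/565 = 5.66903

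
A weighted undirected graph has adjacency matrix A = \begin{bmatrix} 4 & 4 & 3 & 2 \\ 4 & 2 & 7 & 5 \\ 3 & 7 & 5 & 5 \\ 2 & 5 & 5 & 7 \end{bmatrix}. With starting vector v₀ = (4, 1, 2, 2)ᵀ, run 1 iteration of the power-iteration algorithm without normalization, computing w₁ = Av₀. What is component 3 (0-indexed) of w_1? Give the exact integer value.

37

w1 = Av₀ = (4·4 + 4·1 + 3·2 + 2·2; 4·4 + 2·1 + 7·2 + 5·2; 3·4 + 7·1 + 5·2 + 5·2; 2·4 + 5·1 + 5·2 + 7·2) = (30, 42, 39, 37)
The requested component of w1 is 37.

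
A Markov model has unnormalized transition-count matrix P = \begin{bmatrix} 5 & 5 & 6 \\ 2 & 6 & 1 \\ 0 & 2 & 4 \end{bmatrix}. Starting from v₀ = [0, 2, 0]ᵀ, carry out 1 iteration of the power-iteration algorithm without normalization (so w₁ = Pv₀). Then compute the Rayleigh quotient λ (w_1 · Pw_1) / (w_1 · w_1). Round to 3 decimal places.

w1 = Pv₀ = (5·0 + 5·2 + 6·0; 2·0 + 6·2 + 1·0; 0·0 + 2·2 + 4·0) = (10, 12, 4)
Pw1 = (134, 96, 40)
w1·Pw1 = 10·134 + 12·96 + 4·40 = 2652; w1·w1 = 10·10 + 12·12 + 4·4 = 260
λ ≈ 2652/260 = 10.200

λ ≈ 10.200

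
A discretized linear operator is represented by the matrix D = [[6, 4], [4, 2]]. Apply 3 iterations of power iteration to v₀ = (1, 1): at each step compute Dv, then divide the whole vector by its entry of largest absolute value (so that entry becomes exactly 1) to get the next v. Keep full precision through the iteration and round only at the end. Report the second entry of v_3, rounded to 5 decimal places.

Dv0 = (10.000000, 6.000000); divide by 10.000000 → v1 = (1.000000, 0.600000)
Dv1 = (8.400000, 5.200000); divide by 8.400000 → v2 = (1.000000, 0.619048)
Dv2 = (8.476190, 5.238095); divide by 8.476190 → v3 = (1.000000, 0.617978)
Requested entry of v3: 440/712 = 0.61798

0.61798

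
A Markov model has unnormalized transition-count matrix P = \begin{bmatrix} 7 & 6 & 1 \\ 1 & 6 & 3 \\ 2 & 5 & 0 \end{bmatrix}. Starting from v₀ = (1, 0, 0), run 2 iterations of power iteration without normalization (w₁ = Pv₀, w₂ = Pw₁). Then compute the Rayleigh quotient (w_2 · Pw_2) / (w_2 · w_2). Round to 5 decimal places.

w1 = Pv₀ = (7, 1, 2)
w2 = Pw1 = (57, 19, 19)
Pw2 = (532, 228, 209)
w2·Pw2 = 57·532 + 19·228 + 19·209 = 38627; w2·w2 = 57·57 + 19·19 + 19·19 = 3971
λ ≈ 38627/3971 = 9.72727

λ ≈ 9.72727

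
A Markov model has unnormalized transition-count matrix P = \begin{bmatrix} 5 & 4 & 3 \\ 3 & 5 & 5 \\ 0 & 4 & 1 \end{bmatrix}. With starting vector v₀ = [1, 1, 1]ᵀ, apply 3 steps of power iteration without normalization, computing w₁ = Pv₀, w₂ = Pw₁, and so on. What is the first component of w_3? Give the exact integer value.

1310

w1 = Pv₀ = (12, 13, 5)
w2 = Pw1 = (127, 126, 57)
w3 = Pw2 = (1310, 1296, 561)
The requested component of w3 is 1310.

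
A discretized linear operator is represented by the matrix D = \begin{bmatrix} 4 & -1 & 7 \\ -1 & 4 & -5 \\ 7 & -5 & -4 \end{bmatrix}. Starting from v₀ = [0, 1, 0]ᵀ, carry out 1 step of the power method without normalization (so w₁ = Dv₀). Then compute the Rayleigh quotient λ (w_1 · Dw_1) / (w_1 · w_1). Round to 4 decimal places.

w1 = Dv₀ = (4·0 + (-1)·1 + 7·0; (-1)·0 + 4·1 + (-5)·0; 7·0 + (-5)·1 + (-4)·0) = (-1, 4, -5)
Dw1 = (-43, 42, -7)
w1·Dw1 = (-1)·(-43) + 4·42 + (-5)·(-7) = 246; w1·w1 = (-1)·(-1) + 4·4 + (-5)·(-5) = 42
λ ≈ 246/42 = 5.8571

λ ≈ 5.8571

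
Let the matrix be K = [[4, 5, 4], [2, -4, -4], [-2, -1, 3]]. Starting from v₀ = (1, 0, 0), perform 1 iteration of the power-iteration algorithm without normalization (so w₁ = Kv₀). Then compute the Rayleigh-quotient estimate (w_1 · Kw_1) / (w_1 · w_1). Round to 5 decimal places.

w1 = Kv₀ = (4·1 + 5·0 + 4·0; 2·1 + (-4)·0 + (-4)·0; (-2)·1 + (-1)·0 + 3·0) = (4, 2, -2)
Kw1 = (18, 8, -16)
w1·Kw1 = 4·18 + 2·8 + (-2)·(-16) = 120; w1·w1 = 4·4 + 2·2 + (-2)·(-2) = 24
λ ≈ 120/24 = 5.00000

λ ≈ 5.00000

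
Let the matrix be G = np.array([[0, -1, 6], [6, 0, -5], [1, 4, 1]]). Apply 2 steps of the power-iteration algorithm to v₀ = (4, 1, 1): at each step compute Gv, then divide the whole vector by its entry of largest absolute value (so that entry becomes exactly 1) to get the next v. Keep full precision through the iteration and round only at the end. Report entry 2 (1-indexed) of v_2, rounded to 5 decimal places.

-0.16667

Gv0 = (5.000000, 19.000000, 9.000000); divide by 19.000000 → v1 = (0.263158, 1.000000, 0.473684)
Gv1 = (1.842105, -0.789474, 4.736842); divide by 4.736842 → v2 = (0.388889, -0.166667, 1.000000)
Requested entry of v2: -15/90 = -0.16667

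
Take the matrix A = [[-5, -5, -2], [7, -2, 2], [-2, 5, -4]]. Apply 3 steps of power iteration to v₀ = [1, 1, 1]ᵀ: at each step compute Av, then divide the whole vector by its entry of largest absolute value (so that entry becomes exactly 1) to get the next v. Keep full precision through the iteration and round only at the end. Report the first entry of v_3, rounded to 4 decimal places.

Av0 = (-12.00000, 7.00000, -1.00000); divide by -12.00000 → v1 = (1.00000, -0.58333, 0.08333)
Av1 = (-2.25000, 8.33333, -5.25000); divide by 8.33333 → v2 = (-0.27000, 1.00000, -0.63000)
Av2 = (-2.39000, -5.15000, 8.06000); divide by 8.06000 → v3 = (-0.29653, -0.63896, 1.00000)
Requested entry of v3: 239/-806 = -0.2965

-0.2965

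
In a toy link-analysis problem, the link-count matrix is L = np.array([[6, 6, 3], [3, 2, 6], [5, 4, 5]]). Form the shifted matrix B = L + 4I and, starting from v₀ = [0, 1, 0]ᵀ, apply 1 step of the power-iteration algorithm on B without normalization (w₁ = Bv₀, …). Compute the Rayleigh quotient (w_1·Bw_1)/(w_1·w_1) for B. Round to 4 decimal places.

16.7727

B = L + 4I has rows (10, 6, 3); (3, 6, 6); (5, 4, 9)
w1 = Bv₀ = (6, 6, 4)
Bw1 = (108, 78, 90)
w1·Bw1 = 1476; w1·w1 = 88; μ ≈ 1476/88 = 16.7727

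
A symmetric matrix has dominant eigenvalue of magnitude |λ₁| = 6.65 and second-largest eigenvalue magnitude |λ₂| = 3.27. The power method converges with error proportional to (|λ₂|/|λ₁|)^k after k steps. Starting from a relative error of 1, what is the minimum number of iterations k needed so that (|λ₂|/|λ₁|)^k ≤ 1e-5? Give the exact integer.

|λ₂/λ₁| = 3.27/6.65 = 0.49173
Need k ≥ ln(1e-5) / ln(0.49173) = -11.5129 / -0.7098 ≈ 16.219
Smallest integer k satisfying the bound: 17

17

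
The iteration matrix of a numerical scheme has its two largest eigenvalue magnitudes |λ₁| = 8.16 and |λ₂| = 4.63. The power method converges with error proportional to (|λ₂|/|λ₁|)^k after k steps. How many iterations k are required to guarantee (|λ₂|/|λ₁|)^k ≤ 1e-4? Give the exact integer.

17

|λ₂/λ₁| = 4.63/8.16 = 0.56740
Need k ≥ ln(1e-4) / ln(0.56740) = -9.2103 / -0.5667 ≈ 16.253
Smallest integer k satisfying the bound: 17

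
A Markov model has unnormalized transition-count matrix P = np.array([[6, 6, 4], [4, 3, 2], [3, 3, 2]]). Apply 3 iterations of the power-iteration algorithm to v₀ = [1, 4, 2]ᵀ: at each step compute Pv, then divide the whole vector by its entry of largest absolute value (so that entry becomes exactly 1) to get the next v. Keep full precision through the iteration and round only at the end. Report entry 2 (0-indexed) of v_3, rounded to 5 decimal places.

Pv0 = (38.000000, 20.000000, 19.000000); divide by 38.000000 → v1 = (1.000000, 0.526316, 0.500000)
Pv1 = (11.157895, 6.578947, 5.578947); divide by 11.157895 → v2 = (1.000000, 0.589623, 0.500000)
Pv2 = (11.537736, 6.768868, 5.768868); divide by 11.537736 → v3 = (1.000000, 0.586672, 0.500000)
Requested entry of v3: 2446/4892 = 0.50000

0.50000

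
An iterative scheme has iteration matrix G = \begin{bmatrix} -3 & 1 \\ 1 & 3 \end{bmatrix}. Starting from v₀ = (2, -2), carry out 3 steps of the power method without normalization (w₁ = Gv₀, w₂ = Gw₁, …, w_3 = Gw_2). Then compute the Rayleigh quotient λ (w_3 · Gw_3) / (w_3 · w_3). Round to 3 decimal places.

w1 = Gv₀ = ((-3)·2 + 1·(-2); 1·2 + 3·(-2)) = (-8, -4)
w2 = Gw1 = ((-3)·(-8) + 1·(-4); 1·(-8) + 3·(-4)) = (20, -20)
w3 = Gw2 = (-80, -40)
Gw3 = (200, -200)
w3·Gw3 = (-80)·200 + (-40)·(-200) = -8000; w3·w3 = (-80)·(-80) + (-40)·(-40) = 8000
λ ≈ -8000/8000 = -1.000

-1.000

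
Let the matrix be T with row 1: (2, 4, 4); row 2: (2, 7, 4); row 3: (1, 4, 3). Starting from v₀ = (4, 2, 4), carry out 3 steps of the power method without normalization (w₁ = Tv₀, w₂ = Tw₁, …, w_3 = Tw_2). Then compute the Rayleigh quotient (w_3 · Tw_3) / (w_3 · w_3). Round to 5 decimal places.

λ ≈ 10.85211

w1 = Tv₀ = (2·4 + 4·2 + 4·4; 2·4 + 7·2 + 4·4; 1·4 + 4·2 + 3·4) = (32, 38, 24)
w2 = Tw1 = (2·32 + 4·38 + 4·24; 2·32 + 7·38 + 4·24; 1·32 + 4·38 + 3·24) = (312, 426, 256)
w3 = Tw2 = (3352, 4630, 2784)
Tw3 = (36360, 50250, 30224)
w3·Tw3 = 3352·36360 + 4630·50250 + 2784·30224 = 438679836; w3·w3 = 3352·3352 + 4630·4630 + 2784·2784 = 40423460
λ ≈ 438679836/40423460 = 10.85211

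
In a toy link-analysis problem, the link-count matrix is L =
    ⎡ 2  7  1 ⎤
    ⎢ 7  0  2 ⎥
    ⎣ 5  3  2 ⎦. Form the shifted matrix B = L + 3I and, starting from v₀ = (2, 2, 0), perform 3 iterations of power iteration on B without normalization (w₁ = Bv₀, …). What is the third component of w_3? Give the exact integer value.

B = L + 3I has rows (5, 7, 1); (7, 3, 2); (5, 3, 5)
w1 = Bv₀ = (24, 20, 16)
w2 = Bw1 = (276, 260, 260)
w3 = Bw2 = (3460, 3232, 3460)
Requested component of w3: 3460

3460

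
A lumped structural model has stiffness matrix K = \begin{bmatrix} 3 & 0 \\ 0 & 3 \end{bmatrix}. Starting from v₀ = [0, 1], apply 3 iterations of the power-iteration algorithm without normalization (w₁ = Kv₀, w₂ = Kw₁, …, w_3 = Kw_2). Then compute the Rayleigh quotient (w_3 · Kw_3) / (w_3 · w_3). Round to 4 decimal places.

w1 = Kv₀ = (0, 3)
w2 = Kw1 = (0, 9)
w3 = Kw2 = (0, 27)
Kw3 = (0, 81)
w3·Kw3 = 0·0 + 27·81 = 2187; w3·w3 = 0·0 + 27·27 = 729
λ ≈ 2187/729 = 3.0000

λ ≈ 3.0000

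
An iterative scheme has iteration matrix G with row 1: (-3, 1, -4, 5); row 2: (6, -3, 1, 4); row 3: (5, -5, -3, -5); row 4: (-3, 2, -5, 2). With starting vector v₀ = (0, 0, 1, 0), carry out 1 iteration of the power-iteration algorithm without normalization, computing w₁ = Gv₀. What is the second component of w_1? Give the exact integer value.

w1 = Gv₀ = (-4, 1, -3, -5)
The requested component of w1 is 1.

1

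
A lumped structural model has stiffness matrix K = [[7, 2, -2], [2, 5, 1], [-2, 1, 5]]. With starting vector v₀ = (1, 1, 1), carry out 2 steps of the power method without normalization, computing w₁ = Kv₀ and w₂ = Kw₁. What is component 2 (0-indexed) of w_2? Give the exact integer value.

w1 = Kv₀ = (7, 8, 4)
w2 = Kw1 = (57, 58, 14)
The requested component of w2 is 14.

14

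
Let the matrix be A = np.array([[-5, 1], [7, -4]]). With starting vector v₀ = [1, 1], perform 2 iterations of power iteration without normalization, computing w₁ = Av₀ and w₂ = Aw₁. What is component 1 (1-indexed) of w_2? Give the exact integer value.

23

w1 = Av₀ = ((-5)·1 + 1·1; 7·1 + (-4)·1) = (-4, 3)
w2 = Aw1 = ((-5)·(-4) + 1·3; 7·(-4) + (-4)·3) = (23, -40)
The requested component of w2 is 23.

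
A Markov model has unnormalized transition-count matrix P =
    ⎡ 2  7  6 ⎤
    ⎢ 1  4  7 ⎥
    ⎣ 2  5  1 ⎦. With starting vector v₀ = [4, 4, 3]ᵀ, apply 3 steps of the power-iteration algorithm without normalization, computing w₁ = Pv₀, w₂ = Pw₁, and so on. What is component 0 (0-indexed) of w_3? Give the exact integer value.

w1 = Pv₀ = (2·4 + 7·4 + 6·3; 1·4 + 4·4 + 7·3; 2·4 + 5·4 + 1·3) = (54, 41, 31)
w2 = Pw1 = (2·54 + 7·41 + 6·31; 1·54 + 4·41 + 7·31; 2·54 + 5·41 + 1·31) = (581, 435, 344)
w3 = Pw2 = (6271, 4729, 3681)
The requested component of w3 is 6271.

6271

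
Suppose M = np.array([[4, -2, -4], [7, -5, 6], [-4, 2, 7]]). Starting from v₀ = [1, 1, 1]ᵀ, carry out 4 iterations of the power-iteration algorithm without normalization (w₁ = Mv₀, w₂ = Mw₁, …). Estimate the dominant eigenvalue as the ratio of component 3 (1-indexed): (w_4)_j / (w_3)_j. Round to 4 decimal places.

10.3050

w1 = Mv₀ = (4·1 + (-2)·1 + (-4)·1; 7·1 + (-5)·1 + 6·1; (-4)·1 + 2·1 + 7·1) = (-2, 8, 5)
w2 = Mw1 = (4·(-2) + (-2)·8 + (-4)·5; 7·(-2) + (-5)·8 + 6·5; (-4)·(-2) + 2·8 + 7·5) = (-44, -24, 59)
w3 = Mw2 = (-364, 166, 541)
w4 = Mw3 = (-3952, -132, 5575)
Ratio at component: 5575 / 541 = 10.3050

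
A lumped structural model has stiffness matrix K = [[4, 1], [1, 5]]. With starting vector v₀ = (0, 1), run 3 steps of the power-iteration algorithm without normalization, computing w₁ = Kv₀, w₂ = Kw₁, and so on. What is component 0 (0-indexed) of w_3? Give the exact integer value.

62

w1 = Kv₀ = (4·0 + 1·1; 1·0 + 5·1) = (1, 5)
w2 = Kw1 = (4·1 + 1·5; 1·1 + 5·5) = (9, 26)
w3 = Kw2 = (62, 139)
The requested component of w3 is 62.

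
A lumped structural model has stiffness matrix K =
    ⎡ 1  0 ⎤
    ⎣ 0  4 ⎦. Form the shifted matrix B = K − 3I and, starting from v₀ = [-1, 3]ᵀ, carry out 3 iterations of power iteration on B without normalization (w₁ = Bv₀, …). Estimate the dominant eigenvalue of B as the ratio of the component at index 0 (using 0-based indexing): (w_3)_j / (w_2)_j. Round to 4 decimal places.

μ ≈ -2.0000

B = K − 3I has rows (-2, 0); (0, 1)
w1 = Bv₀ = ((-2)·(-1) + 0·3; 0·(-1) + 1·3) = (2, 3)
w2 = Bw1 = ((-2)·2 + 0·3; 0·2 + 1·3) = (-4, 3)
w3 = Bw2 = (8, 3)
Ratio: 8/-4 = -2.0000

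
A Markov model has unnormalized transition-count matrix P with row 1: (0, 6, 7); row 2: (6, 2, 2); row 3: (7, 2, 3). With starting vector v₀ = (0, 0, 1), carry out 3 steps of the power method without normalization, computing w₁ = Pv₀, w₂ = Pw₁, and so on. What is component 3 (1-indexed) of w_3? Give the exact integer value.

521

w1 = Pv₀ = (0·0 + 6·0 + 7·1; 6·0 + 2·0 + 2·1; 7·0 + 2·0 + 3·1) = (7, 2, 3)
w2 = Pw1 = (0·7 + 6·2 + 7·3; 6·7 + 2·2 + 2·3; 7·7 + 2·2 + 3·3) = (33, 52, 62)
w3 = Pw2 = (746, 426, 521)
The requested component of w3 is 521.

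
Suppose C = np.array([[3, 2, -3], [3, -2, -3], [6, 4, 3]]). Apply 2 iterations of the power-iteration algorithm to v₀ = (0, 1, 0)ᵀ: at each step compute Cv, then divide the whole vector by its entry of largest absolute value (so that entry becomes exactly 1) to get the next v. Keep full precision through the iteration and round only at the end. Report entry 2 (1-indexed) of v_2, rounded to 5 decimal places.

Cv0 = (2.000000, -2.000000, 4.000000); divide by 4.000000 → v1 = (0.500000, -0.500000, 1.000000)
Cv1 = (-2.500000, -0.500000, 4.000000); divide by 4.000000 → v2 = (-0.625000, -0.125000, 1.000000)
Requested entry of v2: -2/16 = -0.12500

-0.12500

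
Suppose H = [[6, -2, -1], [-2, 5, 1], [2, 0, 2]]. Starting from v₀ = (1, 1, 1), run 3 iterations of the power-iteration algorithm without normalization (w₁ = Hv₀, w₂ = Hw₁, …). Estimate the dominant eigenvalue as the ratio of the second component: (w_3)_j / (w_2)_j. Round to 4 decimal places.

5.1111

w1 = Hv₀ = (3, 4, 4)
w2 = Hw1 = (6, 18, 14)
w3 = Hw2 = (-14, 92, 40)
Ratio at component: 92 / 18 = 5.1111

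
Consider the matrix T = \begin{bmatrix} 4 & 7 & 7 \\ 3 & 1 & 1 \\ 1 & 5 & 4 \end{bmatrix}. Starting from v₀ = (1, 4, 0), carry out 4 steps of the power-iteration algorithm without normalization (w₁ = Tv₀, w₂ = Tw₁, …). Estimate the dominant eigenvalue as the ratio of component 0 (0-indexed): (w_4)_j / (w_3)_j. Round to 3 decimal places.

w1 = Tv₀ = (32, 7, 21)
w2 = Tw1 = (324, 124, 151)
w3 = Tw2 = (3221, 1247, 1548)
w4 = Tw3 = (32449, 12458, 15648)
Ratio at component: 32449 / 3221 = 10.074

10.074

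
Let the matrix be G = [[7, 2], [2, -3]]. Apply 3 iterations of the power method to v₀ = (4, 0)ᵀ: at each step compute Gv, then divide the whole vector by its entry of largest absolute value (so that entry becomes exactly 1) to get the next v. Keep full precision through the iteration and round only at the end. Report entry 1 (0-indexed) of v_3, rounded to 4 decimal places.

Gv0 = (28.00000, 8.00000); divide by 28.00000 → v1 = (1.00000, 0.28571)
Gv1 = (7.57143, 1.14286); divide by 7.57143 → v2 = (1.00000, 0.15094)
Gv2 = (7.30189, 1.54717); divide by 7.30189 → v3 = (1.00000, 0.21189)
Requested entry of v3: 328/1548 = 0.2119

0.2119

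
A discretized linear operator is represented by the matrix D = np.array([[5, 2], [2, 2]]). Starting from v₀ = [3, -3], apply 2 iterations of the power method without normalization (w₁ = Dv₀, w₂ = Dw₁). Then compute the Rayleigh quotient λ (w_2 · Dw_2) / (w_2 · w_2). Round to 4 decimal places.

w1 = Dv₀ = (5·3 + 2·(-3); 2·3 + 2·(-3)) = (9, 0)
w2 = Dw1 = (5·9 + 2·0; 2·9 + 2·0) = (45, 18)
Dw2 = (261, 126)
w2·Dw2 = 45·261 + 18·126 = 14013; w2·w2 = 45·45 + 18·18 = 2349
λ ≈ 14013/2349 = 5.9655

5.9655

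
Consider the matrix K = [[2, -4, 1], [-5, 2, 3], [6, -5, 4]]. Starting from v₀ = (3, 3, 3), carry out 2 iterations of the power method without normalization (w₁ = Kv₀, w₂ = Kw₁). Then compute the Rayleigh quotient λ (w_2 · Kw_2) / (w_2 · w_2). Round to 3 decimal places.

w1 = Kv₀ = (-3, 0, 15)
w2 = Kw1 = (9, 60, 42)
Kw2 = (-180, 201, -78)
w2·Kw2 = 9·(-180) + 60·201 + 42·(-78) = 7164; w2·w2 = 9·9 + 60·60 + 42·42 = 5445
λ ≈ 7164/5445 = 1.316

λ ≈ 1.316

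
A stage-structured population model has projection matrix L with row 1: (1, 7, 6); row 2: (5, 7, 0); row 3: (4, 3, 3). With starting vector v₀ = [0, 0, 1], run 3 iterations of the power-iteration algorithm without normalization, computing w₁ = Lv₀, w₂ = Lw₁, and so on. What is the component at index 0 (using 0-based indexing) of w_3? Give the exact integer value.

w1 = Lv₀ = (6, 0, 3)
w2 = Lw1 = (24, 30, 33)
w3 = Lw2 = (432, 330, 285)
The requested component of w3 is 432.

432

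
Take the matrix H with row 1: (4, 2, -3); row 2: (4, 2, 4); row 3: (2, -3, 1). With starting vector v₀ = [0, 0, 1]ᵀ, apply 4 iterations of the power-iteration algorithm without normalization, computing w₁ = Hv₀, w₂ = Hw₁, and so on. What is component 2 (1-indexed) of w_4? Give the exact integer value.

w1 = Hv₀ = (4·0 + 2·0 + (-3)·1; 4·0 + 2·0 + 4·1; 2·0 + (-3)·0 + 1·1) = (-3, 4, 1)
w2 = Hw1 = (4·(-3) + 2·4 + (-3)·1; 4·(-3) + 2·4 + 4·1; 2·(-3) + (-3)·4 + 1·1) = (-7, 0, -17)
w3 = Hw2 = (23, -96, -31)
w4 = Hw3 = (-7, -224, 303)
The requested component of w4 is -224.

-224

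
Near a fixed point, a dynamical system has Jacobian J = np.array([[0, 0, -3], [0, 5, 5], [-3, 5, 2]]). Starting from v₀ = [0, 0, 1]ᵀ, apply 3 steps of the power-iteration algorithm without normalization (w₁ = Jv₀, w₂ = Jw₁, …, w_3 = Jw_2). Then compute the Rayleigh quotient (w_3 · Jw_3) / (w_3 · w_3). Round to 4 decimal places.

λ ≈ 9.0433

w1 = Jv₀ = (0·0 + 0·0 + (-3)·1; 0·0 + 5·0 + 5·1; (-3)·0 + 5·0 + 2·1) = (-3, 5, 2)
w2 = Jw1 = (0·(-3) + 0·5 + (-3)·2; 0·(-3) + 5·5 + 5·2; (-3)·(-3) + 5·5 + 2·2) = (-6, 35, 38)
w3 = Jw2 = (-114, 365, 269)
Jw3 = (-807, 3170, 2705)
w3·Jw3 = (-114)·(-807) + 365·3170 + 269·2705 = 1976693; w3·w3 = (-114)·(-114) + 365·365 + 269·269 = 218582
λ ≈ 1976693/218582 = 9.0433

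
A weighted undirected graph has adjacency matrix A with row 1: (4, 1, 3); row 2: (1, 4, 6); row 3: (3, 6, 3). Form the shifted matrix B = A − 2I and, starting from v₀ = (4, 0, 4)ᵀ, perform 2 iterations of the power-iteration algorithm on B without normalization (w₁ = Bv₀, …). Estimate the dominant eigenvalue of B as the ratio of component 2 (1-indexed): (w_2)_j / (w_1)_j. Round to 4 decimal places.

μ ≈ 6.1429

B = A − 2I has rows (2, 1, 3); (1, 2, 6); (3, 6, 1)
w1 = Bv₀ = (2·4 + 1·0 + 3·4; 1·4 + 2·0 + 6·4; 3·4 + 6·0 + 1·4) = (20, 28, 16)
w2 = Bw1 = (2·20 + 1·28 + 3·16; 1·20 + 2·28 + 6·16; 3·20 + 6·28 + 1·16) = (116, 172, 244)
Ratio: 172/28 = 6.1429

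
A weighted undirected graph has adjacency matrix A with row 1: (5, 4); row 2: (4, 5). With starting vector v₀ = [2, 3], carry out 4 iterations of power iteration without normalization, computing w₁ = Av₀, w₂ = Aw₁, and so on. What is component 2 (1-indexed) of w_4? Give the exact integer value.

w1 = Av₀ = (5·2 + 4·3; 4·2 + 5·3) = (22, 23)
w2 = Aw1 = (5·22 + 4·23; 4·22 + 5·23) = (202, 203)
w3 = Aw2 = (1822, 1823)
w4 = Aw3 = (16402, 16403)
The requested component of w4 is 16403.

16403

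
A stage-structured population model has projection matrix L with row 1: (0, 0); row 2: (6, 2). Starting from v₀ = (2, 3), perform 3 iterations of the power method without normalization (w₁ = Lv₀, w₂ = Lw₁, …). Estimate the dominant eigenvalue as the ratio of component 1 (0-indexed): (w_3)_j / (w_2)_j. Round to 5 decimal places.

w1 = Lv₀ = (0, 18)
w2 = Lw1 = (0, 36)
w3 = Lw2 = (0, 72)
Ratio at component: 72 / 36 = 2.00000

λ ≈ 2.00000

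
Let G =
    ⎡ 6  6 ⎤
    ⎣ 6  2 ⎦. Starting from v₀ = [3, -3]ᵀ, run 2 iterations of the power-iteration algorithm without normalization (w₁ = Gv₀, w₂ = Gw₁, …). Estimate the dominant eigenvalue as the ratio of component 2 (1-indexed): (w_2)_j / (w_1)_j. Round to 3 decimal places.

w1 = Gv₀ = (0, 12)
w2 = Gw1 = (72, 24)
Ratio at component: 24 / 12 = 2.000

λ ≈ 2.000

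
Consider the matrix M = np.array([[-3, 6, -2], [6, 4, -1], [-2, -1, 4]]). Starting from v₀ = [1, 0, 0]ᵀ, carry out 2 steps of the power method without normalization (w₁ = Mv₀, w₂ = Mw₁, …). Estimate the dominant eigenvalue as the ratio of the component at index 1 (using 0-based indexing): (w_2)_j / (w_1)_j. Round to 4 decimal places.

w1 = Mv₀ = (-3, 6, -2)
w2 = Mw1 = (49, 8, -8)
Ratio at component: 8 / 6 = 1.3333

λ ≈ 1.3333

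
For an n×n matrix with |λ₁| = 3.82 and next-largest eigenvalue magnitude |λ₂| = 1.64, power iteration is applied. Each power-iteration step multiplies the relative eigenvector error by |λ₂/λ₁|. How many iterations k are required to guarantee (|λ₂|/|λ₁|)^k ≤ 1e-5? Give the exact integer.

14

|λ₂/λ₁| = 1.64/3.82 = 0.42932
Need k ≥ ln(1e-5) / ln(0.42932) = -11.5129 / -0.8456 ≈ 13.616
Smallest integer k satisfying the bound: 14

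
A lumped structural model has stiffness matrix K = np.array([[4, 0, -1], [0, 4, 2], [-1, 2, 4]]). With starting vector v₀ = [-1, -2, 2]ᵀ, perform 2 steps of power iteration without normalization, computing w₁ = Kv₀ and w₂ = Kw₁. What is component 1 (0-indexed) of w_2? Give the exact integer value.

w1 = Kv₀ = (4·(-1) + 0·(-2) + (-1)·2; 0·(-1) + 4·(-2) + 2·2; (-1)·(-1) + 2·(-2) + 4·2) = (-6, -4, 5)
w2 = Kw1 = (4·(-6) + 0·(-4) + (-1)·5; 0·(-6) + 4·(-4) + 2·5; (-1)·(-6) + 2·(-4) + 4·5) = (-29, -6, 18)
The requested component of w2 is -6.

-6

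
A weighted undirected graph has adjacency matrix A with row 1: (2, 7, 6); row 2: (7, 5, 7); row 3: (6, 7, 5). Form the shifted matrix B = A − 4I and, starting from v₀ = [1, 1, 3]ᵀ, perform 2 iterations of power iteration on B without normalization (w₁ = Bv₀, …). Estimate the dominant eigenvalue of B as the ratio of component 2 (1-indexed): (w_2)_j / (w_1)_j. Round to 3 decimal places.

B = A − 4I has rows (-2, 7, 6); (7, 1, 7); (6, 7, 1)
w1 = Bv₀ = ((-2)·1 + 7·1 + 6·3; 7·1 + 1·1 + 7·3; 6·1 + 7·1 + 1·3) = (23, 29, 16)
w2 = Bw1 = ((-2)·23 + 7·29 + 6·16; 7·23 + 1·29 + 7·16; 6·23 + 7·29 + 1·16) = (253, 302, 357)
Ratio: 302/29 = 10.414

μ ≈ 10.414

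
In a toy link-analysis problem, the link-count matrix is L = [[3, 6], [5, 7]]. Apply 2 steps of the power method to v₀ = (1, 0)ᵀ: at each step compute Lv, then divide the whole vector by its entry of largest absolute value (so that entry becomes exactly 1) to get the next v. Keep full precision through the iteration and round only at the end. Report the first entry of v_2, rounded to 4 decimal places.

0.7800

Lv0 = (3.00000, 5.00000); divide by 5.00000 → v1 = (0.60000, 1.00000)
Lv1 = (7.80000, 10.00000); divide by 10.00000 → v2 = (0.78000, 1.00000)
Requested entry of v2: 39/50 = 0.7800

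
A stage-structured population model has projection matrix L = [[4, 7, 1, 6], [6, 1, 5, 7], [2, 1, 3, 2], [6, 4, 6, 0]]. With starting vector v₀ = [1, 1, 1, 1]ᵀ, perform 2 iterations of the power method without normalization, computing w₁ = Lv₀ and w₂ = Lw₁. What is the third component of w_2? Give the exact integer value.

111

w1 = Lv₀ = (4·1 + 7·1 + 1·1 + 6·1; 6·1 + 1·1 + 5·1 + 7·1; 2·1 + 1·1 + 3·1 + 2·1; 6·1 + 4·1 + 6·1 + 0·1) = (18, 19, 8, 16)
w2 = Lw1 = (4·18 + 7·19 + 1·8 + 6·16; 6·18 + 1·19 + 5·8 + 7·16; 2·18 + 1·19 + 3·8 + 2·16; 6·18 + 4·19 + 6·8 + 0·16) = (309, 279, 111, 232)
The requested component of w2 is 111.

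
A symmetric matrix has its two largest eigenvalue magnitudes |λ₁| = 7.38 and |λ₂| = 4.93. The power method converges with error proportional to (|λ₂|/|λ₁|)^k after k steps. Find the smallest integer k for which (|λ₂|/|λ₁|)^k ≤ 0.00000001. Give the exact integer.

46

|λ₂/λ₁| = 4.93/7.38 = 0.66802
Need k ≥ ln(0.00000001) / ln(0.66802) = -18.4207 / -0.4034 ≈ 45.660
Smallest integer k satisfying the bound: 46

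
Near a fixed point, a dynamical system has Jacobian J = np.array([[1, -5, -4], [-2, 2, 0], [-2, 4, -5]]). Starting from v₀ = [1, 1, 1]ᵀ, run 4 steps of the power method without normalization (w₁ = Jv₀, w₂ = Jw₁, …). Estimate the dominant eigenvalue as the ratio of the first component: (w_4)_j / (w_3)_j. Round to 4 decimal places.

w1 = Jv₀ = (1·1 + (-5)·1 + (-4)·1; (-2)·1 + 2·1 + 0·1; (-2)·1 + 4·1 + (-5)·1) = (-8, 0, -3)
w2 = Jw1 = (1·(-8) + (-5)·0 + (-4)·(-3); (-2)·(-8) + 2·0 + 0·(-3); (-2)·(-8) + 4·0 + (-5)·(-3)) = (4, 16, 31)
w3 = Jw2 = (-200, 24, -99)
w4 = Jw3 = (76, 448, 991)
Ratio at component: 76 / -200 = -0.3800

-0.3800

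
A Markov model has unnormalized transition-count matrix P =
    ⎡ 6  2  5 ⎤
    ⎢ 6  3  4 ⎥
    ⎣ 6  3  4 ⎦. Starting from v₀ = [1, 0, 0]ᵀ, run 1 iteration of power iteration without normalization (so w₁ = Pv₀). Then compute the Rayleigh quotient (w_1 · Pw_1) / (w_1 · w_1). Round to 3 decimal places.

13.000

w1 = Pv₀ = (6, 6, 6)
Pw1 = (78, 78, 78)
w1·Pw1 = 6·78 + 6·78 + 6·78 = 1404; w1·w1 = 6·6 + 6·6 + 6·6 = 108
λ ≈ 1404/108 = 13.000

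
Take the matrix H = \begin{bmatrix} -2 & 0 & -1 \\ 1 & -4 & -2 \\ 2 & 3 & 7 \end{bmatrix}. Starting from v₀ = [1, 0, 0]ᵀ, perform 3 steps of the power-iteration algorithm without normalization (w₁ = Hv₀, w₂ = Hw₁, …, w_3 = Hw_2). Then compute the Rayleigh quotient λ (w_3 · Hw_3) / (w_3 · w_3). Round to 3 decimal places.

w1 = Hv₀ = (-2, 1, 2)
w2 = Hw1 = (2, -10, 13)
w3 = Hw2 = (-17, 16, 65)
Hw3 = (-31, -211, 469)
w3·Hw3 = (-17)·(-31) + 16·(-211) + 65·469 = 27636; w3·w3 = (-17)·(-17) + 16·16 + 65·65 = 4770
λ ≈ 27636/4770 = 5.794

λ ≈ 5.794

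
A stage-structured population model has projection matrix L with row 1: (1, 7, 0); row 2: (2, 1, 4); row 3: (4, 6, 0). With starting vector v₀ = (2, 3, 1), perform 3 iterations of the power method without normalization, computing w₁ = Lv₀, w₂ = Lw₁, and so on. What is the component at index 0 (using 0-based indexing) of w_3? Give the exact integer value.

w1 = Lv₀ = (1·2 + 7·3 + 0·1; 2·2 + 1·3 + 4·1; 4·2 + 6·3 + 0·1) = (23, 11, 26)
w2 = Lw1 = (1·23 + 7·11 + 0·26; 2·23 + 1·11 + 4·26; 4·23 + 6·11 + 0·26) = (100, 161, 158)
w3 = Lw2 = (1227, 993, 1366)
The requested component of w3 is 1227.

1227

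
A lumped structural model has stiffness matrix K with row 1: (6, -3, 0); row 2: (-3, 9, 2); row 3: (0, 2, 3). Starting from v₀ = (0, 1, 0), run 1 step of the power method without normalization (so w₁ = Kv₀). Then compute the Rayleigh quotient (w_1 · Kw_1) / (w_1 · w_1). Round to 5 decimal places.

λ ≈ 10.94681

w1 = Kv₀ = (6·0 + (-3)·1 + 0·0; (-3)·0 + 9·1 + 2·0; 0·0 + 2·1 + 3·0) = (-3, 9, 2)
Kw1 = (-45, 94, 24)
w1·Kw1 = (-3)·(-45) + 9·94 + 2·24 = 1029; w1·w1 = (-3)·(-3) + 9·9 + 2·2 = 94
λ ≈ 1029/94 = 10.94681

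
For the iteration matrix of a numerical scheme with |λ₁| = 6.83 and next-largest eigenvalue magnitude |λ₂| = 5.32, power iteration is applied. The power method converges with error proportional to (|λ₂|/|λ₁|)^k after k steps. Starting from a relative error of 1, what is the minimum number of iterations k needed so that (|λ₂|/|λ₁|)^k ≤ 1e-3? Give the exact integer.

28

|λ₂/λ₁| = 5.32/6.83 = 0.77892
Need k ≥ ln(1e-3) / ln(0.77892) = -6.9078 / -0.2499 ≈ 27.647
Smallest integer k satisfying the bound: 28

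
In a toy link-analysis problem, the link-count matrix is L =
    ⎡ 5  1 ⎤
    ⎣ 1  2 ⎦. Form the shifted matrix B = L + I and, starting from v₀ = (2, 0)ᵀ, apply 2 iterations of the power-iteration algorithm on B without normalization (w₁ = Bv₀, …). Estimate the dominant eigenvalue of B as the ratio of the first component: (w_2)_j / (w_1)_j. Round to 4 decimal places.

B = L + I has rows (6, 1); (1, 3)
w1 = Bv₀ = (6·2 + 1·0; 1·2 + 3·0) = (12, 2)
w2 = Bw1 = (6·12 + 1·2; 1·12 + 3·2) = (74, 18)
Ratio: 74/12 = 6.1667

μ ≈ 6.1667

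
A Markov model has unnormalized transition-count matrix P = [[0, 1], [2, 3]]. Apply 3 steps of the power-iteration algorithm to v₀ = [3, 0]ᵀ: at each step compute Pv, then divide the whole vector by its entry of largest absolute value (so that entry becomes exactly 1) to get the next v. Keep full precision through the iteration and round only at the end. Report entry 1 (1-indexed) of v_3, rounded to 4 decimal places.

0.2727

Pv0 = (0.00000, 6.00000); divide by 6.00000 → v1 = (0.00000, 1.00000)
Pv1 = (1.00000, 3.00000); divide by 3.00000 → v2 = (0.33333, 1.00000)
Pv2 = (1.00000, 3.66667); divide by 3.66667 → v3 = (0.27273, 1.00000)
Requested entry of v3: 18/66 = 0.2727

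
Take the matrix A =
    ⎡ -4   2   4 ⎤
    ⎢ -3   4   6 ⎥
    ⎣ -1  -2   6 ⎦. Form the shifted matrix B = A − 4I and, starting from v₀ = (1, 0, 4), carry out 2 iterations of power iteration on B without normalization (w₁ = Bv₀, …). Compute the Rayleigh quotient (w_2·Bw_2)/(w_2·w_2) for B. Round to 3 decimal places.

B = A − 4I has rows (-8, 2, 4); (-3, 0, 6); (-1, -2, 2)
w1 = Bv₀ = ((-8)·1 + 2·0 + 4·4; (-3)·1 + 0·0 + 6·4; (-1)·1 + (-2)·0 + 2·4) = (8, 21, 7)
w2 = Bw1 = ((-8)·8 + 2·21 + 4·7; (-3)·8 + 0·21 + 6·7; (-1)·8 + (-2)·21 + 2·7) = (6, 18, -36)
Bw2 = (-156, -234, -114)
w2·Bw2 = -1044; w2·w2 = 1656; μ ≈ -1044/1656 = -0.630

μ ≈ -0.630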